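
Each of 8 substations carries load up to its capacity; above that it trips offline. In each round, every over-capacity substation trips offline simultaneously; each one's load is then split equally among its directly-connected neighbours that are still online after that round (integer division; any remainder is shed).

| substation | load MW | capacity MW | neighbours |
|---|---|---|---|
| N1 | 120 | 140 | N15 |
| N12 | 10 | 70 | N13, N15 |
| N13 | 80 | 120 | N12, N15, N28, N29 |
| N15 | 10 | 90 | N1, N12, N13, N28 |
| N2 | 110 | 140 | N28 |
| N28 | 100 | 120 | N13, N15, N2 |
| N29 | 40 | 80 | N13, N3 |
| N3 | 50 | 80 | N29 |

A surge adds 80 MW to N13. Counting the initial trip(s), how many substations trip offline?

6

Round 1 — N13 at 160 > 120. N13 trips offline.
  N13 sheds 160 MW to N12, N15, N28, N29: 40 each.
    N12: 10+40 = 50 ≤ 70
    N15: 10+40 = 50 ≤ 90
    N28: 100+40 = 140 > 120
    N29: 40+40 = 80 ≤ 80
Round 2 — N28 trips offline.
  N28 sheds 140 MW to N15, N2: 70 each.
    N15: 50+70 = 120 > 90
    N2: 110+70 = 180 > 140
Round 3 — N15, N2 trip offline.
  N15 sheds 120 MW to N1, N12: 60 each.
    N1: 120+60 = 180 > 140
    N12: 50+60 = 110 > 70
  N2 sheds 180 MW: no online neighbours, lost.
Round 4 — N1, N12 trip offline.
  N1 sheds 180 MW: no online neighbours, lost.
  N12 sheds 110 MW: no online neighbours, lost.
No further trips.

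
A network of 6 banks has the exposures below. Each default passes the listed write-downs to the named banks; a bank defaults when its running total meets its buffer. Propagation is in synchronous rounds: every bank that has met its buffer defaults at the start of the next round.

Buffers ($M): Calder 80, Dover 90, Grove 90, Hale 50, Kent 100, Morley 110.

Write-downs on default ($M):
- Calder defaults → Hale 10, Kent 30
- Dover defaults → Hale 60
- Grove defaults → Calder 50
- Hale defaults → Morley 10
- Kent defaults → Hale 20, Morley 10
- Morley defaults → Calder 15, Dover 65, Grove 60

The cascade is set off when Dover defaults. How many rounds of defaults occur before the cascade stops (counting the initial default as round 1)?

2

Round 1 — Dover defaults (initial).
  Hale: +60 → 60 ≥ 50
Round 2 — Hale defaults.
  Morley: +10 → 10 < 110
No further defaults.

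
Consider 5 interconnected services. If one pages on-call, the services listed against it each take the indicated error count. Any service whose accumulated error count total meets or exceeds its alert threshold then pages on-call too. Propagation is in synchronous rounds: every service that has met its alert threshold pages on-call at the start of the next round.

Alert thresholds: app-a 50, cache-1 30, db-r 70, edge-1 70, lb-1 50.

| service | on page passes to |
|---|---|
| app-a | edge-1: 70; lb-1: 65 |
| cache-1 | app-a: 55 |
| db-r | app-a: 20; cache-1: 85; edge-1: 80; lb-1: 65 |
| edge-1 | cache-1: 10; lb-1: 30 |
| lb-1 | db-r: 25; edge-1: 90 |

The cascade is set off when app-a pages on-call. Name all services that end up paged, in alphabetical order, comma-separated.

app-a, edge-1, lb-1

Round 1 — app-a pages on-call (initial).
  edge-1: +70 → 70 ≥ 70
  lb-1: +65 → 65 ≥ 50
Round 2 — edge-1, lb-1 page on-call.
  cache-1: +10 → 10 < 30
  db-r: +25 → 25 < 70
No further pages.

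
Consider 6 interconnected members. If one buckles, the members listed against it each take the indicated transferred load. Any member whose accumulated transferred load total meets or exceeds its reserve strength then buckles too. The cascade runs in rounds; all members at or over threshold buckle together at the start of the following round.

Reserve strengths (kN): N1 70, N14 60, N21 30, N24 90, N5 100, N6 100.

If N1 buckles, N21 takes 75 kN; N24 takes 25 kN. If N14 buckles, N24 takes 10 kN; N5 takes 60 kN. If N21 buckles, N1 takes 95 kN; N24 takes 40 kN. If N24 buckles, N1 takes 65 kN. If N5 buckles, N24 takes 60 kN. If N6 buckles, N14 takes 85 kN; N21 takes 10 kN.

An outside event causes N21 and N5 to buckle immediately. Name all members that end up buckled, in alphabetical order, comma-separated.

N1, N21, N24, N5

Round 1 — N21, N5 buckle (initial).
  N1: +95 → 95 ≥ 70
  N24: +40+60 → 100 ≥ 90
Round 2 — N1, N24 buckle.
No further bucklings.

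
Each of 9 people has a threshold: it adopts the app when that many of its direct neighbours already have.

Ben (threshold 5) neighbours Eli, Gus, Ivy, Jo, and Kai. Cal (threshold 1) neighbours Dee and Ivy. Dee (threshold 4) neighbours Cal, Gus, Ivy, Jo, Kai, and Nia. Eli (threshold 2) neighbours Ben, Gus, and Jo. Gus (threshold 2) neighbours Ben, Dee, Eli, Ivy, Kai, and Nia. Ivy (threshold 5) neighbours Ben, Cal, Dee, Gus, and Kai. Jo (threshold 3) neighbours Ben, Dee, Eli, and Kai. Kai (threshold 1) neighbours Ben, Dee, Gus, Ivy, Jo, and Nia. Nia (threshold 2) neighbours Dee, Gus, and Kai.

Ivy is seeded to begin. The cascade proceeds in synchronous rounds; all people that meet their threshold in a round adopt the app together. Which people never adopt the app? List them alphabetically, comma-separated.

Ben, Eli, Jo

Round 1 — Ivy adopts the app (initial).
Round 2 — checking thresholds:
  Ben: 1 of 5 neighbours < 5, holds.
  Cal: 1 of 2 neighbours ≥ 1, adopts the app.
  Dee: 1 of 6 neighbours < 4, holds.
  Gus: 1 of 6 neighbours < 2, holds.
  Kai: 1 of 6 neighbours ≥ 1, adopts the app.
Round 3 — checking thresholds:
  Ben: 2 of 5 neighbours < 5, holds.
  Dee: 3 of 6 neighbours < 4, holds.
  Gus: 2 of 6 neighbours ≥ 2, adopts the app.
  Jo: 1 of 4 neighbours < 3, holds.
  Nia: 1 of 3 neighbours < 2, holds.
Round 4 — checking thresholds:
  Ben: 3 of 5 neighbours < 5, holds.
  Dee: 4 of 6 neighbours ≥ 4, adopts the app.
  Eli: 1 of 3 neighbours < 2, holds.
  Jo: 1 of 4 neighbours < 3, holds.
  Nia: 2 of 3 neighbours ≥ 2, adopts the app.
Round 5 — no new adoptions; cascade stops.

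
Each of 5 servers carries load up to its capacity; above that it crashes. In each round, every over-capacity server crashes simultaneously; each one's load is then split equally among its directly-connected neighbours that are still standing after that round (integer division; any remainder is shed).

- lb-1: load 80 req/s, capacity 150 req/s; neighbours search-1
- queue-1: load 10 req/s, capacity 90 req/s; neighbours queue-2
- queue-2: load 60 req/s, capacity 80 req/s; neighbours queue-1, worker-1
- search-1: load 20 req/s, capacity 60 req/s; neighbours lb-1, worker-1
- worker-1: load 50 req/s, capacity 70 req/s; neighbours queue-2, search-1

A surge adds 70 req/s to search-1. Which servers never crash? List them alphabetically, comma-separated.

lb-1

Round 1 — search-1 at 90 > 60. search-1 crashes.
  search-1 sheds 90 req/s to lb-1, worker-1: 45 each.
    lb-1: 80+45 = 125 ≤ 150
    worker-1: 50+45 = 95 > 70
Round 2 — worker-1 crashes.
  worker-1 sheds 95 req/s to queue-2: 95 each.
    queue-2: 60+95 = 155 > 80
Round 3 — queue-2 crashes.
  queue-2 sheds 155 req/s to queue-1: 155 each.
    queue-1: 10+155 = 165 > 90
Round 4 — queue-1 crashes.
  queue-1 sheds 165 req/s: no online neighbours, lost.
No further crashes.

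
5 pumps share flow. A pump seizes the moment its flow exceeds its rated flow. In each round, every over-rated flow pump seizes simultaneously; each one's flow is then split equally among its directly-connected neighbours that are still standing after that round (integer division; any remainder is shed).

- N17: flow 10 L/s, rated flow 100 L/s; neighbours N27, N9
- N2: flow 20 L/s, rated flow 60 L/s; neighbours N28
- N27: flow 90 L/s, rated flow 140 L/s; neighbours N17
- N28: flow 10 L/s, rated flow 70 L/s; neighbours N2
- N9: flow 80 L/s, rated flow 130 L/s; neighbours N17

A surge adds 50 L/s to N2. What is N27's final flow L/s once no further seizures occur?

90

Round 1 — N2 at 70 > 60. N2 seizes.
  N2 sheds 70 L/s to N28: 70 each.
    N28: 10+70 = 80 > 70
Round 2 — N28 seizes.
  N28 sheds 80 L/s: no online neighbours, lost.
No further seizures.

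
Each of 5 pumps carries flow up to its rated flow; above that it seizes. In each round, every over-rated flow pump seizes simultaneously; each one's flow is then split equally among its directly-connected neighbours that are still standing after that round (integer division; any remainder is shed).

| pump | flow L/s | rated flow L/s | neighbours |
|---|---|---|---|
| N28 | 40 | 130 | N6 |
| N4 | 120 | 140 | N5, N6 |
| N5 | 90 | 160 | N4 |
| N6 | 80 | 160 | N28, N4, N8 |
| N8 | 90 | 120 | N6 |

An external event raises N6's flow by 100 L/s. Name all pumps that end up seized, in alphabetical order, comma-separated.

N4, N5, N6, N8

Round 1 — N6 at 180 > 160. N6 seizes.
  N6 sheds 180 L/s to N28, N4, N8: 60 each.
    N28: 40+60 = 100 ≤ 130
    N4: 120+60 = 180 > 140
    N8: 90+60 = 150 > 120
Round 2 — N4, N8 seize.
  N4 sheds 180 L/s to N5: 180 each.
    N5: 90+180 = 270 > 160
  N8 sheds 150 L/s: no online neighbours, lost.
Round 3 — N5 seizes.
  N5 sheds 270 L/s: no online neighbours, lost.
No further seizures.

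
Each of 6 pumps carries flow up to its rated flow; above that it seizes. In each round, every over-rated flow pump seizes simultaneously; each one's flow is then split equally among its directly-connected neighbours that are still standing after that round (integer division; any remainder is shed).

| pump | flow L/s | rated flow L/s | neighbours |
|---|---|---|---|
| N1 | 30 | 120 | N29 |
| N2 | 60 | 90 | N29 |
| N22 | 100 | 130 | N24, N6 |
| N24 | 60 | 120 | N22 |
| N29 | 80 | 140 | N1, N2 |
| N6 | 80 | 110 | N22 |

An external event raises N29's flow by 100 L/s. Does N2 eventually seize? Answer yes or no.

yes

Round 1 — N29 at 180 > 140. N29 seizes.
  N29 sheds 180 L/s to N1, N2: 90 each.
    N1: 30+90 = 120 ≤ 120
    N2: 60+90 = 150 > 90
Round 2 — N2 seizes.
  N2 sheds 150 L/s: no online neighbours, lost.
No further seizures.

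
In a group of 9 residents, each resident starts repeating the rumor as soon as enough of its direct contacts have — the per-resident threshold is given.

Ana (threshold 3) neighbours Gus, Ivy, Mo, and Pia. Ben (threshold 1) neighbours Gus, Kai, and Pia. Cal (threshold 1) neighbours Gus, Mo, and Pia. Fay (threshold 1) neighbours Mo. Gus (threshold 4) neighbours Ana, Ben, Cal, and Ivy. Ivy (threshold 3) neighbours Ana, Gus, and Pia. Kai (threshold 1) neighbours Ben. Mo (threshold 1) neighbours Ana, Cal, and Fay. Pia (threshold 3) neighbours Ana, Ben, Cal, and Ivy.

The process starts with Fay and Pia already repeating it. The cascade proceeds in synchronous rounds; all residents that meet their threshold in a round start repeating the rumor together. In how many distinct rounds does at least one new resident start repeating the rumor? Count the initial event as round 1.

Round 1 — Fay, Pia start repeating the rumor (initial).
Round 2 — checking thresholds:
  Ana: 1 of 4 neighbours < 3, below threshold.
  Ben: 1 of 3 neighbours ≥ 1, starts repeating the rumor.
  Cal: 1 of 3 neighbours ≥ 1, starts repeating the rumor.
  Ivy: 1 of 3 neighbours < 3, below threshold.
  Mo: 1 of 3 neighbours ≥ 1, starts repeating the rumor.
Round 3 — checking thresholds:
  Ana: 2 of 4 neighbours < 3, below threshold.
  Gus: 2 of 4 neighbours < 4, below threshold.
  Ivy: 1 of 3 neighbours < 3, below threshold.
  Kai: 1 of 1 neighbours ≥ 1, starts repeating the rumor.
Round 4 — no new spreads; cascade stops.

3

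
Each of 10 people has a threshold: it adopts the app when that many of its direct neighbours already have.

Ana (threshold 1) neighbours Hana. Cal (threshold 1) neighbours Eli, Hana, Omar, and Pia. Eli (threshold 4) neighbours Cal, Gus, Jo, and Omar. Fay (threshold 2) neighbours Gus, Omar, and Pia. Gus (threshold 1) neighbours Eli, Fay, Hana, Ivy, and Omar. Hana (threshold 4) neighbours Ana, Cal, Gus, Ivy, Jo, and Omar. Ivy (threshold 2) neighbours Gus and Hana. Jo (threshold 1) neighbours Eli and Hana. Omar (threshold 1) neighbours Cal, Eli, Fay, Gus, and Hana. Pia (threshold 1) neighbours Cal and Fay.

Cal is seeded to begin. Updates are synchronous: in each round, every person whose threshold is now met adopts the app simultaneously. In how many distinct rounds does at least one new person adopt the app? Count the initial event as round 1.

3

Round 1 — Cal adopts the app (initial).
Round 2 — checking thresholds:
  Eli: 1 of 4 neighbours < 4, below threshold.
  Hana: 1 of 6 neighbours < 4, below threshold.
  Omar: 1 of 5 neighbours ≥ 1, adopts the app.
  Pia: 1 of 2 neighbours ≥ 1, adopts the app.
Round 3 — checking thresholds:
  Eli: 2 of 4 neighbours < 4, below threshold.
  Fay: 2 of 3 neighbours ≥ 2, adopts the app.
  Gus: 1 of 5 neighbours ≥ 1, adopts the app.
  Hana: 2 of 6 neighbours < 4, below threshold.
Round 4 — no new adoptions; cascade stops.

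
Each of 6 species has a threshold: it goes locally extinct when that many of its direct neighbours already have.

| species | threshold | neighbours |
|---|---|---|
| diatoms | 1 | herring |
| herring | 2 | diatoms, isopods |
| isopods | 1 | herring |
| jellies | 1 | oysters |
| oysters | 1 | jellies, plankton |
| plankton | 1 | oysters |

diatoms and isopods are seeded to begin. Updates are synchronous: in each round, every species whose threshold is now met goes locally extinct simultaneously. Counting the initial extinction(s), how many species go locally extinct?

3

Round 1 — diatoms, isopods go locally extinct (initial).
Round 2 — checking thresholds:
  herring: 2 of 2 neighbours ≥ 2, goes locally extinct.
Round 3 — no new extinctions; cascade stops.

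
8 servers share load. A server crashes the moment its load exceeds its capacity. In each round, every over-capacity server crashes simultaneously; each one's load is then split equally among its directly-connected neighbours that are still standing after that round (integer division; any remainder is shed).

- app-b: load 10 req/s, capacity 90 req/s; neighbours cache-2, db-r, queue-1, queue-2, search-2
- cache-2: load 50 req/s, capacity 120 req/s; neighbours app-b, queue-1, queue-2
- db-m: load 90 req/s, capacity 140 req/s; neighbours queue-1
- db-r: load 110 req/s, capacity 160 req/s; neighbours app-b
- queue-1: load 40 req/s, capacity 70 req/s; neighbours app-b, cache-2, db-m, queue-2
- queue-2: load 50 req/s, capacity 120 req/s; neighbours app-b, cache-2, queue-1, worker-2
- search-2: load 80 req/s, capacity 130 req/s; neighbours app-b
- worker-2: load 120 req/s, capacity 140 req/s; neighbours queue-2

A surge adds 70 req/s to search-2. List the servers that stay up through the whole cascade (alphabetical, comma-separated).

cache-2, db-m, db-r, queue-2, worker-2

Round 1 — search-2 at 150 > 130. search-2 crashes.
  search-2 sheds 150 req/s to app-b: 150 each.
    app-b: 10+150 = 160 > 90
Round 2 — app-b crashes.
  app-b sheds 160 req/s to cache-2, db-r, queue-1, queue-2: 40 each.
    cache-2: 50+40 = 90 ≤ 120
    db-r: 110+40 = 150 ≤ 160
    queue-1: 40+40 = 80 > 70
    queue-2: 50+40 = 90 ≤ 120
Round 3 — queue-1 crashes.
  queue-1 sheds 80 req/s to cache-2, db-m, queue-2: 26 each (2 lost).
    cache-2: 90+26 = 116 ≤ 120
    db-m: 90+26 = 116 ≤ 140
    queue-2: 90+26 = 116 ≤ 120
No further crashes.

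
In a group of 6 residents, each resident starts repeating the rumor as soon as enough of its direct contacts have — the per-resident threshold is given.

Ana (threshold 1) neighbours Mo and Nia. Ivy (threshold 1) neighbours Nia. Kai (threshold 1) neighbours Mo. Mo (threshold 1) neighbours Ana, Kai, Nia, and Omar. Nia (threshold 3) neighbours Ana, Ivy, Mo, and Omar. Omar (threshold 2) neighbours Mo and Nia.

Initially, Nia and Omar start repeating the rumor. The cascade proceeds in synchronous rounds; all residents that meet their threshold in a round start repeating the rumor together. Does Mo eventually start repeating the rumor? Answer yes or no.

Round 1 — Nia, Omar start repeating the rumor (initial).
Round 2 — checking thresholds:
  Ana: 1 of 2 neighbours ≥ 1, starts repeating the rumor.
  Ivy: 1 of 1 neighbours ≥ 1, starts repeating the rumor.
  Mo: 2 of 4 neighbours ≥ 1, starts repeating the rumor.
Round 3 — checking thresholds:
  Kai: 1 of 1 neighbours ≥ 1, starts repeating the rumor.
Round 4 — no new spreads; cascade stops.

yes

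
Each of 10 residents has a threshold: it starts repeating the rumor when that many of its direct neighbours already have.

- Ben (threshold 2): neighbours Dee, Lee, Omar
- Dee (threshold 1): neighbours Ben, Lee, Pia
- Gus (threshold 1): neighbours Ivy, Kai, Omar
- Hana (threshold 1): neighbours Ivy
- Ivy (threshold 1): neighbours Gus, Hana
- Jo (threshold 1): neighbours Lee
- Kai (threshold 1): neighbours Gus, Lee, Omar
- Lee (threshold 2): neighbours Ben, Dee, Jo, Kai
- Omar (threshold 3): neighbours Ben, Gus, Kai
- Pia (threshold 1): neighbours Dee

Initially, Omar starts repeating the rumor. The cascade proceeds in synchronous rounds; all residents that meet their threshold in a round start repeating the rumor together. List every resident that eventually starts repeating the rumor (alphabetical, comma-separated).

Gus, Hana, Ivy, Kai, Omar

Round 1 — Omar starts repeating the rumor (initial).
Round 2 — checking thresholds:
  Ben: 1 of 3 neighbours < 2, not yet.
  Gus: 1 of 3 neighbours ≥ 1, starts repeating the rumor.
  Kai: 1 of 3 neighbours ≥ 1, starts repeating the rumor.
Round 3 — checking thresholds:
  Ben: 1 of 3 neighbours < 2, not yet.
  Ivy: 1 of 2 neighbours ≥ 1, starts repeating the rumor.
  Lee: 1 of 4 neighbours < 2, not yet.
Round 4 — checking thresholds:
  Ben: 1 of 3 neighbours < 2, not yet.
  Hana: 1 of 1 neighbours ≥ 1, starts repeating the rumor.
  Lee: 1 of 4 neighbours < 2, not yet.
Round 5 — no new spreads; cascade stops.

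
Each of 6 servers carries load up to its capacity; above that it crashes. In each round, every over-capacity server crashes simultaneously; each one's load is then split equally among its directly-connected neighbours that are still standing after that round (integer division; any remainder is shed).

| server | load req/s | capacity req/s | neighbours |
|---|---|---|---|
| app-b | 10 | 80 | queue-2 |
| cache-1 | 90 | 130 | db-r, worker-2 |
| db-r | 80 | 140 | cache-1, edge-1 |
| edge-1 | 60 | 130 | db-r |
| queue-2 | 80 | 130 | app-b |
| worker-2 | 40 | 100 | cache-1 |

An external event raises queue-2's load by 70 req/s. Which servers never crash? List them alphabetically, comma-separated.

cache-1, db-r, edge-1, worker-2

Round 1 — queue-2 at 150 > 130. queue-2 crashes.
  queue-2 sheds 150 req/s to app-b: 150 each.
    app-b: 10+150 = 160 > 80
Round 2 — app-b crashes.
  app-b sheds 160 req/s: no online neighbours, lost.
No further crashes.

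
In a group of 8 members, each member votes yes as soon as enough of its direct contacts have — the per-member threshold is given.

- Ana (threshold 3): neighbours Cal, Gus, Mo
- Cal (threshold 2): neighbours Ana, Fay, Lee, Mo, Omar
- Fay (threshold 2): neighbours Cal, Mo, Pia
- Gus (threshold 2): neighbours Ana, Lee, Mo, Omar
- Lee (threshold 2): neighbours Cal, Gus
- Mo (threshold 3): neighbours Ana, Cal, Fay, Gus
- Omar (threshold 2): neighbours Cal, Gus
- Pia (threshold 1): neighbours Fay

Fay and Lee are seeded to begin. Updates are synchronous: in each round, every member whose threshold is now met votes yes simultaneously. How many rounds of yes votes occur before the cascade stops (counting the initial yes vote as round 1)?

Round 1 — Fay, Lee vote yes (initial).
Round 2 — checking thresholds:
  Cal: 2 of 5 neighbours ≥ 2, votes yes.
  Gus: 1 of 4 neighbours < 2, below threshold.
  Mo: 1 of 4 neighbours < 3, below threshold.
  Pia: 1 of 1 neighbours ≥ 1, votes yes.
Round 3 — no new yes votes; cascade stops.

2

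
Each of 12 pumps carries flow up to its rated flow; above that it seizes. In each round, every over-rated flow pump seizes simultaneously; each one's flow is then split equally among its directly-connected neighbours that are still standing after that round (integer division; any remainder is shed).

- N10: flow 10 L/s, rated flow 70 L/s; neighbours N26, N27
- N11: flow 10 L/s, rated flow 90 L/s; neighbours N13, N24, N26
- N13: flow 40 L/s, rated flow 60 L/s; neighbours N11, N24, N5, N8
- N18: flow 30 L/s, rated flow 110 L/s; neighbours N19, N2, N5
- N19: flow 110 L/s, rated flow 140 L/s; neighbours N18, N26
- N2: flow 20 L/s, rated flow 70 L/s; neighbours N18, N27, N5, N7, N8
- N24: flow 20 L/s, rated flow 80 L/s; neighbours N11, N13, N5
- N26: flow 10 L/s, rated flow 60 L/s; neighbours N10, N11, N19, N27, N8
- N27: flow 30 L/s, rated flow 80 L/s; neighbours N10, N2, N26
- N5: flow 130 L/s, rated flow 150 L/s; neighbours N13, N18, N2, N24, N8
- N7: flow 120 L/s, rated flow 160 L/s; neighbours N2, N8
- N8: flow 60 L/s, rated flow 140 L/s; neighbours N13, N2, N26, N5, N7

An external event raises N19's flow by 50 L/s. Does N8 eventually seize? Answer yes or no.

no

Round 1 — N19 at 160 > 140. N19 seizes.
  N19 sheds 160 L/s to N18, N26: 80 each.
    N18: 30+80 = 110 ≤ 110
    N26: 10+80 = 90 > 60
Round 2 — N26 seizes.
  N26 sheds 90 L/s to N10, N11, N27, N8: 22 each (2 lost).
    N10: 10+22 = 32 ≤ 70
    N11: 10+22 = 32 ≤ 90
    N27: 30+22 = 52 ≤ 80
    N8: 60+22 = 82 ≤ 140
No further seizures.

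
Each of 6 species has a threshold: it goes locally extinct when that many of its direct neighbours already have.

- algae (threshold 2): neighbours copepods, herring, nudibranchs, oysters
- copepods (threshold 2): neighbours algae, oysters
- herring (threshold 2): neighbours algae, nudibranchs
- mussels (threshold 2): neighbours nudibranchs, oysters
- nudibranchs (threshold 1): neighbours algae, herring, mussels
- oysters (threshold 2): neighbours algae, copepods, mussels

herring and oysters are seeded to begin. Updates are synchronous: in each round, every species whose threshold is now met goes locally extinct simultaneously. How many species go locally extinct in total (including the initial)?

6

Round 1 — herring, oysters go locally extinct (initial).
Round 2 — checking thresholds:
  algae: 2 of 4 neighbours ≥ 2, goes locally extinct.
  copepods: 1 of 2 neighbours < 2, not yet.
  mussels: 1 of 2 neighbours < 2, not yet.
  nudibranchs: 1 of 3 neighbours ≥ 1, goes locally extinct.
Round 3 — checking thresholds:
  copepods: 2 of 2 neighbours ≥ 2, goes locally extinct.
  mussels: 2 of 2 neighbours ≥ 2, goes locally extinct.
Round 4 — no new extinctions; cascade stops.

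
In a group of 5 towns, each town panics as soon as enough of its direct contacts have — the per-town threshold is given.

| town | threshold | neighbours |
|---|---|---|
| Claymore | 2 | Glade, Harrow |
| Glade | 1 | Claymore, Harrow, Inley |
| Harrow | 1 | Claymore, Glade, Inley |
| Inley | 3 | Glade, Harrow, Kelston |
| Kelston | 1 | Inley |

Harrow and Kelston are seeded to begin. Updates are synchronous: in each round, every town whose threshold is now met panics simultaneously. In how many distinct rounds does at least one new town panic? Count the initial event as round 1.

Round 1 — Harrow, Kelston panic (initial).
Round 2 — checking thresholds:
  Claymore: 1 of 2 neighbours < 2, below threshold.
  Glade: 1 of 3 neighbours ≥ 1, panics.
  Inley: 2 of 3 neighbours < 3, below threshold.
Round 3 — checking thresholds:
  Claymore: 2 of 2 neighbours ≥ 2, panics.
  Inley: 3 of 3 neighbours ≥ 3, panics.
Round 4 — no new panics; cascade stops.

3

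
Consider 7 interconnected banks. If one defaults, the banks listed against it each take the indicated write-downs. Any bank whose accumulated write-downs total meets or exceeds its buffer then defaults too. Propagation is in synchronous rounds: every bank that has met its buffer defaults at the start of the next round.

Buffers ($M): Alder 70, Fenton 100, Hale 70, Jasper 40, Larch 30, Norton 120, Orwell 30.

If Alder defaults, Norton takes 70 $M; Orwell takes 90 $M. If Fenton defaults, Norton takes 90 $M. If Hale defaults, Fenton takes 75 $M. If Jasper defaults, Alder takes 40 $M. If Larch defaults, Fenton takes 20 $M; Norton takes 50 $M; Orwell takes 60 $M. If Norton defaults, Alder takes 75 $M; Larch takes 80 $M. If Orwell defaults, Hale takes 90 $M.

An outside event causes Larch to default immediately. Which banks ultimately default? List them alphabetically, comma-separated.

Hale, Larch, Orwell

Round 1 — Larch defaults (initial).
  Fenton: +20 → 20 < 100
  Norton: +50 → 50 < 120
  Orwell: +60 → 60 ≥ 30
Round 2 — Orwell defaults.
  Hale: +90 → 90 ≥ 70
Round 3 — Hale defaults.
  Fenton: +75 → 95 < 100
No further defaults.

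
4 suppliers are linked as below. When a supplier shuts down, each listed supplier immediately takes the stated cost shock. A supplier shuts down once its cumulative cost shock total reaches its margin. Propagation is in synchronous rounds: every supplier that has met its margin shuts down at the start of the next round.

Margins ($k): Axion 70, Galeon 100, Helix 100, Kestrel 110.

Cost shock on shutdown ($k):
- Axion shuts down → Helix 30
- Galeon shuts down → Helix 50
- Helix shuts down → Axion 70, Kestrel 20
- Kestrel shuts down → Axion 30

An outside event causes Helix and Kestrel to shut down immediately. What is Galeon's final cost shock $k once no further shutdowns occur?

0

Round 1 — Helix, Kestrel shut down (initial).
  Axion: +70+30 → 100 ≥ 70
Round 2 — Axion shuts down.
No further shutdowns.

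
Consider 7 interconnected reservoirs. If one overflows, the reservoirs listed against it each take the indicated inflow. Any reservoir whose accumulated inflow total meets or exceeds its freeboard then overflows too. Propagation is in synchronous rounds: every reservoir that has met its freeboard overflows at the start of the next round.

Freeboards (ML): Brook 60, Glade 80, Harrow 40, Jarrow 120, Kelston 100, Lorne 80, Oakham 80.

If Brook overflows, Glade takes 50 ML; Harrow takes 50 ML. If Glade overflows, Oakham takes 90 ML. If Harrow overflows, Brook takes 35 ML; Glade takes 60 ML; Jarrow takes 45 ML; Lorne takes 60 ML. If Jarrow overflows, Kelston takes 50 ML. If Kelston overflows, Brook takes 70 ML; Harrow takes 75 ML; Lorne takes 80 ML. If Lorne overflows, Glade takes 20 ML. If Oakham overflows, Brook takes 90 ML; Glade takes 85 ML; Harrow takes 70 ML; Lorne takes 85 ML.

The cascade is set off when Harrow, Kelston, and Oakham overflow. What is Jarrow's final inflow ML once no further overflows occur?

Round 1 — Harrow, Kelston, Oakham overflow (initial).
  Brook: +35+70+90 → 195 ≥ 60
  Glade: +60+85 → 145 ≥ 80
  Jarrow: +45 → 45 < 120
  Lorne: +60+80+85 → 225 ≥ 80
Round 2 — Brook, Glade, Lorne overflow.
No further overflows.

45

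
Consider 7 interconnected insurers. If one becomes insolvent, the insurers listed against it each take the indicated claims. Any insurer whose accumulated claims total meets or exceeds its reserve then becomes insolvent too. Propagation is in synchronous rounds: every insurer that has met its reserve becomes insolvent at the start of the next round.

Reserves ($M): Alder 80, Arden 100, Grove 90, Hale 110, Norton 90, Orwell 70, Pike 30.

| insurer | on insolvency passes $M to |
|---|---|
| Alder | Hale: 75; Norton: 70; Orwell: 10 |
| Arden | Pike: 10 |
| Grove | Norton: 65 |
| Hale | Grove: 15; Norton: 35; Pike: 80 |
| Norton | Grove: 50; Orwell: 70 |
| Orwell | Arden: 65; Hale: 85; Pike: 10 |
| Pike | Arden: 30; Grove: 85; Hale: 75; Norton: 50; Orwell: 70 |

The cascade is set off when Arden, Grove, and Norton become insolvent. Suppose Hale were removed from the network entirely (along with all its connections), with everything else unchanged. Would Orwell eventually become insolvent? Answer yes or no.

With Hale removed:
Round 1 — Arden, Grove, Norton become insolvent (initial).
  Orwell: +70 → 70 ≥ 70
  Pike: +10 → 10 < 30
Round 2 — Orwell becomes insolvent.
  Pike: +10 → 20 < 30
No further insolvencies.

yes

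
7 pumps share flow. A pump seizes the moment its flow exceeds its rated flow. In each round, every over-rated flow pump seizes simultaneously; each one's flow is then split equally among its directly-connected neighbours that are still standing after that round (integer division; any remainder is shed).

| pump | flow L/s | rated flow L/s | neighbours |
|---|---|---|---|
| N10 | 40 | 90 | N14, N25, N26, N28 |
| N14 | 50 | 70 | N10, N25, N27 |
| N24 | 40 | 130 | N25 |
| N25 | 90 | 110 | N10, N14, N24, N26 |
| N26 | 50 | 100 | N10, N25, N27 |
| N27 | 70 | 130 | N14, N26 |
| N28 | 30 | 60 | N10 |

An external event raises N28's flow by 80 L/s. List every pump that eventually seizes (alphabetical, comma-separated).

Round 1 — N28 at 110 > 60. N28 seizes.
  N28 sheds 110 L/s to N10: 110 each.
    N10: 40+110 = 150 > 90
Round 2 — N10 seizes.
  N10 sheds 150 L/s to N14, N25, N26: 50 each.
    N14: 50+50 = 100 > 70
    N25: 90+50 = 140 > 110
    N26: 50+50 = 100 ≤ 100
Round 3 — N14, N25 seize.
  N14 sheds 100 L/s to N27: 100 each.
    N27: 70+100 = 170 > 130
  N25 sheds 140 L/s to N24, N26: 70 each.
    N24: 40+70 = 110 ≤ 130
    N26: 100+70 = 170 > 100
Round 4 — N26, N27 seize.
  N26 sheds 170 L/s: no online neighbours, lost.
  N27 sheds 170 L/s: no online neighbours, lost.
No further seizures.

N10, N14, N25, N26, N27, N28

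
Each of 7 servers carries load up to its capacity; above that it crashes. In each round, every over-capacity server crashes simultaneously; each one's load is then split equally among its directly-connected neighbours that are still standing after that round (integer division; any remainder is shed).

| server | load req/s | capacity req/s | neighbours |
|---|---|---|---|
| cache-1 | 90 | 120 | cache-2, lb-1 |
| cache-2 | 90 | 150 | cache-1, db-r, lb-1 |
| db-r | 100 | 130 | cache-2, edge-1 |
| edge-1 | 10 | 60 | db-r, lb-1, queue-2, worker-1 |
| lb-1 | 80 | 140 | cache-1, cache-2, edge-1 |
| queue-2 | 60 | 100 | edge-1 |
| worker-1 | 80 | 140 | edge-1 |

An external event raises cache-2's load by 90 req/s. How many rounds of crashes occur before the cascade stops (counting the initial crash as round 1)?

Round 1 — cache-2 at 180 > 150. cache-2 crashes.
  cache-2 sheds 180 req/s to cache-1, db-r, lb-1: 60 each.
    cache-1: 90+60 = 150 > 120
    db-r: 100+60 = 160 > 130
    lb-1: 80+60 = 140 ≤ 140
Round 2 — cache-1, db-r crash.
  cache-1 sheds 150 req/s to lb-1: 150 each.
    lb-1: 140+150 = 290 > 140
  db-r sheds 160 req/s to edge-1: 160 each.
    edge-1: 10+160 = 170 > 60
Round 3 — edge-1, lb-1 crash.
  edge-1 sheds 170 req/s to queue-2, worker-1: 85 each.
    queue-2: 60+85 = 145 > 100
    worker-1: 80+85 = 165 > 140
  lb-1 sheds 290 req/s: no online neighbours, lost.
Round 4 — queue-2, worker-1 crash.
  queue-2 sheds 145 req/s: no online neighbours, lost.
  worker-1 sheds 165 req/s: no online neighbours, lost.
No further crashes.

4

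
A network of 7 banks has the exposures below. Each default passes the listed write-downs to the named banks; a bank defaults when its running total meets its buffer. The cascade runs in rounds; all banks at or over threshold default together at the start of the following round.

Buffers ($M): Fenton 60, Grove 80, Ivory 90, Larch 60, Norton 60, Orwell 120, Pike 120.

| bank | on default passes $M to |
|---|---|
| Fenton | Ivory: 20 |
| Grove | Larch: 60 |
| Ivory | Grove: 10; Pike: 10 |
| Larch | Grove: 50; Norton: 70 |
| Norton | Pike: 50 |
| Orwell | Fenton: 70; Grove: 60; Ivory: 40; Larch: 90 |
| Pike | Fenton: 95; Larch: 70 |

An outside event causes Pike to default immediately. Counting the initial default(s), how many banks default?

Round 1 — Pike defaults (initial).
  Fenton: +95 → 95 ≥ 60
  Larch: +70 → 70 ≥ 60
Round 2 — Fenton, Larch default.
  Grove: +50 → 50 < 80
  Ivory: +20 → 20 < 90
  Norton: +70 → 70 ≥ 60
Round 3 — Norton defaults.
No further defaults.

4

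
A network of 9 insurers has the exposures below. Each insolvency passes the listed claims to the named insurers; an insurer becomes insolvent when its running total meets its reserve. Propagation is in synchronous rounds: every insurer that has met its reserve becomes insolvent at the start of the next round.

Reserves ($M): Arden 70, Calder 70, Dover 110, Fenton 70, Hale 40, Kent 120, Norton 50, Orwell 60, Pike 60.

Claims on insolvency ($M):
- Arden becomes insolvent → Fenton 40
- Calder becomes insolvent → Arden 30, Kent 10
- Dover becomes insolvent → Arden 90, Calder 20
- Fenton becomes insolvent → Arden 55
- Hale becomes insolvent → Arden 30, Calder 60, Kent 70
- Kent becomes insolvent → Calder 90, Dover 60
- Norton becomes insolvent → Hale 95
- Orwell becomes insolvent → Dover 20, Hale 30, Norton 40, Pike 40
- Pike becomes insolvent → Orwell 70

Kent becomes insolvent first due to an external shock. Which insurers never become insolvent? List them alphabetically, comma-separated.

Round 1 — Kent becomes insolvent (initial).
  Calder: +90 → 90 ≥ 70
  Dover: +60 → 60 < 110
Round 2 — Calder becomes insolvent.
  Arden: +30 → 30 < 70
No further insolvencies.

Arden, Dover, Fenton, Hale, Norton, Orwell, Pike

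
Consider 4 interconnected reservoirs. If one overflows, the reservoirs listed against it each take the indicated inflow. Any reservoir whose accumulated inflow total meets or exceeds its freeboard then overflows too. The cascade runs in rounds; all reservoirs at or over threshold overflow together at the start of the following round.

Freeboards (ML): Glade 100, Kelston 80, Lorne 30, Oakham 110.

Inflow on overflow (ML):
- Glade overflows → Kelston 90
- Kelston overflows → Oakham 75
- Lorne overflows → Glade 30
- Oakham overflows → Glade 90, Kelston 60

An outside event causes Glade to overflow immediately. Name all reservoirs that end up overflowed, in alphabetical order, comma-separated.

Round 1 — Glade overflows (initial).
  Kelston: +90 → 90 ≥ 80
Round 2 — Kelston overflows.
  Oakham: +75 → 75 < 110
No further overflows.

Glade, Kelston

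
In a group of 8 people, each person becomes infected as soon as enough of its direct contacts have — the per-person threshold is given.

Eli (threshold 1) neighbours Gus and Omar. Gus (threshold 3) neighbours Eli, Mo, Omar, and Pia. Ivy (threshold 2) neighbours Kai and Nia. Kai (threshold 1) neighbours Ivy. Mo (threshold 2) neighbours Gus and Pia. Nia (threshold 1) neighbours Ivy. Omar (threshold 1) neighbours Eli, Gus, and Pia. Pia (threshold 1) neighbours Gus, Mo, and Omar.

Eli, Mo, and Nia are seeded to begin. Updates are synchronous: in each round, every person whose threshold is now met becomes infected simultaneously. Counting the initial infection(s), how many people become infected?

6

Round 1 — Eli, Mo, Nia become infected (initial).
Round 2 — checking thresholds:
  Gus: 2 of 4 neighbours < 3, holds.
  Ivy: 1 of 2 neighbours < 2, holds.
  Omar: 1 of 3 neighbours ≥ 1, becomes infected.
  Pia: 1 of 3 neighbours ≥ 1, becomes infected.
Round 3 — checking thresholds:
  Gus: 4 of 4 neighbours ≥ 3, becomes infected.
  Ivy: 1 of 2 neighbours < 2, holds.
Round 4 — no new infections; cascade stops.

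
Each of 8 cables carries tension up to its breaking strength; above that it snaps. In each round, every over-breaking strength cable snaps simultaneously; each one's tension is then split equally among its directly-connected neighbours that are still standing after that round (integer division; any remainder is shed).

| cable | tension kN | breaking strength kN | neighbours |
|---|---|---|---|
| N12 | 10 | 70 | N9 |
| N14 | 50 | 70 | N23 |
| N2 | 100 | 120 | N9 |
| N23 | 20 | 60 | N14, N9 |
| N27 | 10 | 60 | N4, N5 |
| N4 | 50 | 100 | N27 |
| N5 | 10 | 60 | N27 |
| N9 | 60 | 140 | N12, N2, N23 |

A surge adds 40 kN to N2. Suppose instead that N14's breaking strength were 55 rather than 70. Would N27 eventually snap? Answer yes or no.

With N14's breaking strength at 55:
Round 1 — N2 at 140 > 120. N2 snaps.
  N2 sheds 140 kN to N9: 140 each.
    N9: 60+140 = 200 > 140
Round 2 — N9 snaps.
  N9 sheds 200 kN to N12, N23: 100 each.
    N12: 10+100 = 110 > 70
    N23: 20+100 = 120 > 60
Round 3 — N12, N23 snap.
  N12 sheds 110 kN: no online neighbours, lost.
  N23 sheds 120 kN to N14: 120 each.
    N14: 50+120 = 170 > 55
Round 4 — N14 snaps.
  N14 sheds 170 kN: no online neighbours, lost.
No further breaks.

no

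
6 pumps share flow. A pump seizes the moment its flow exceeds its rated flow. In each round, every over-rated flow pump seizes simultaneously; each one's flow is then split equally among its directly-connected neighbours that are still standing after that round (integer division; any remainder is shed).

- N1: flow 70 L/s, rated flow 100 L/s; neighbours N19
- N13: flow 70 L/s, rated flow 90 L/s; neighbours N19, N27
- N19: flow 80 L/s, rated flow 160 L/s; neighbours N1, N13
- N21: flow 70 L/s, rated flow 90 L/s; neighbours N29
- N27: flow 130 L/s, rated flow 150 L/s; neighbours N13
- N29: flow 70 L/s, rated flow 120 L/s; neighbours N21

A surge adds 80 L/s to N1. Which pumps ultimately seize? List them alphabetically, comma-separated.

Round 1 — N1 at 150 > 100. N1 seizes.
  N1 sheds 150 L/s to N19: 150 each.
    N19: 80+150 = 230 > 160
Round 2 — N19 seizes.
  N19 sheds 230 L/s to N13: 230 each.
    N13: 70+230 = 300 > 90
Round 3 — N13 seizes.
  N13 sheds 300 L/s to N27: 300 each.
    N27: 130+300 = 430 > 150
Round 4 — N27 seizes.
  N27 sheds 430 L/s: no online neighbours, lost.
No further seizures.

N1, N13, N19, N27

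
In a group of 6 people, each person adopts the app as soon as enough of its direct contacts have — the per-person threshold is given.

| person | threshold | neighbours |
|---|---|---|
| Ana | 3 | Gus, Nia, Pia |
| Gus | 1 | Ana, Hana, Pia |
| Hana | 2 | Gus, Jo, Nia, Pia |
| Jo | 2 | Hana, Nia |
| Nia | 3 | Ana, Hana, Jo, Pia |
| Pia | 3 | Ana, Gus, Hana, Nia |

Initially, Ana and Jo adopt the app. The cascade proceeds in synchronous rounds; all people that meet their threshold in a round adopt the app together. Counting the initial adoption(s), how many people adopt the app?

6

Round 1 — Ana, Jo adopt the app (initial).
Round 2 — checking thresholds:
  Gus: 1 of 3 neighbours ≥ 1, adopts the app.
  Hana: 1 of 4 neighbours < 2, below threshold.
  Nia: 2 of 4 neighbours < 3, below threshold.
  Pia: 1 of 4 neighbours < 3, below threshold.
Round 3 — checking thresholds:
  Hana: 2 of 4 neighbours ≥ 2, adopts the app.
  Nia: 2 of 4 neighbours < 3, below threshold.
  Pia: 2 of 4 neighbours < 3, below threshold.
Round 4 — checking thresholds:
  Nia: 3 of 4 neighbours ≥ 3, adopts the app.
  Pia: 3 of 4 neighbours ≥ 3, adopts the app.
Round 5 — no new adoptions; cascade stops.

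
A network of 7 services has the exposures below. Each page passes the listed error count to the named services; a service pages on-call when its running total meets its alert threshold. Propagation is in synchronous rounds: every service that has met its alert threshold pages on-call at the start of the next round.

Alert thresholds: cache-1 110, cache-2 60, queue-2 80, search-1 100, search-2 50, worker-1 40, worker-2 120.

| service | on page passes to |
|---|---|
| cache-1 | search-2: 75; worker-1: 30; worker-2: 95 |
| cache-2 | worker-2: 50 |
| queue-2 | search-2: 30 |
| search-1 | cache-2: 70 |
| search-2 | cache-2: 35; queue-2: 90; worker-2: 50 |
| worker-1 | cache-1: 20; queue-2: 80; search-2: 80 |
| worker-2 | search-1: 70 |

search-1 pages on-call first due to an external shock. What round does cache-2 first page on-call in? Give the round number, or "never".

2

Round 1 — search-1 pages on-call (initial).
  cache-2: +70 → 70 ≥ 60
Round 2 — cache-2 pages on-call.
  worker-2: +50 → 50 < 120
No further pages.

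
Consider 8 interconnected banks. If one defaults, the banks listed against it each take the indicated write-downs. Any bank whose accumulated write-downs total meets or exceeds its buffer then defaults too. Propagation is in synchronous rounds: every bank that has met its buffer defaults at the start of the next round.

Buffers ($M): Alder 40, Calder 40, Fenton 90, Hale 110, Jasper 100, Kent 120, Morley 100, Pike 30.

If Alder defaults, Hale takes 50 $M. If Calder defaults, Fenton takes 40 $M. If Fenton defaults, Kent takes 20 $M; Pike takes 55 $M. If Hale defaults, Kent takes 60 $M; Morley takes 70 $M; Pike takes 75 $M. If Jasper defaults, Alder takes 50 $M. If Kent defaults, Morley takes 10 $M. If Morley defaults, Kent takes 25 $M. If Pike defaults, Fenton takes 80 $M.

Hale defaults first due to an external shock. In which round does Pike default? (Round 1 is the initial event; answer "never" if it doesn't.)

2

Round 1 — Hale defaults (initial).
  Kent: +60 → 60 < 120
  Morley: +70 → 70 < 100
  Pike: +75 → 75 ≥ 30
Round 2 — Pike defaults.
  Fenton: +80 → 80 < 90
No further defaults.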